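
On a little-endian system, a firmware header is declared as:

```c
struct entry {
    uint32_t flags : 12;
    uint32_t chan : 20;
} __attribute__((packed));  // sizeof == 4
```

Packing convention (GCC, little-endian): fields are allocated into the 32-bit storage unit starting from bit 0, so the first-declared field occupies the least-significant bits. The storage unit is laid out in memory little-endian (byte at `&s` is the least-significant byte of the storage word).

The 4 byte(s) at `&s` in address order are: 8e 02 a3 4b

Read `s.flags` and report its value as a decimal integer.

[0]=0x8e [1]=0x02 [2]=0xa3 [3]=0x4b (little-endian) → word 0x4ba3028e
flags:12 @ bit 0 → (0x4ba3028e>>0)&0xfff = 0x28e  ←
chan:20 @ bit 12 → (0x4ba3028e>>12)&0xfffff = 0x4ba30

654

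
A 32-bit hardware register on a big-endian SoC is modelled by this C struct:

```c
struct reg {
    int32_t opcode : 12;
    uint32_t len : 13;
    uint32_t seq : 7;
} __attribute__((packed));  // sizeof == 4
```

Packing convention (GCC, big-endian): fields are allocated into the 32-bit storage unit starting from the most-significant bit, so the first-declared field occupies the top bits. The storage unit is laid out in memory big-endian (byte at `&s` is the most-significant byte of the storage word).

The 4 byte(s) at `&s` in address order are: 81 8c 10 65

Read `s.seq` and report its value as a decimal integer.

[0]=0x81 [1]=0x8c [2]=0x10 [3]=0x65 (big-endian) → word 0x818c1065
opcode [20+:12] = (word>>20) & 0xfff = 2072
len [7+:13] = (word>>7) & 0x1fff = 6176
seq [0+:7] = (word>>0) & 0x7f = 101  ←

101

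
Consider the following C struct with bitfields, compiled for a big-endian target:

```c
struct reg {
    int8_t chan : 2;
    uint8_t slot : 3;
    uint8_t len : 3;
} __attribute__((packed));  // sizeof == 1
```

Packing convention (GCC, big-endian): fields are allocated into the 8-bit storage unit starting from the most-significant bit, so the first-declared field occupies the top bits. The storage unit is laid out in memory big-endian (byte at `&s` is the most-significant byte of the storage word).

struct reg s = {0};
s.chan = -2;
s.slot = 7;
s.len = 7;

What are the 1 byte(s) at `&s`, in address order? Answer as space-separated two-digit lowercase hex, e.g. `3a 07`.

chan (2b) val=-2 bits=0x2 at bit 6: 0x80
slot (3b) val=7 bits=0x7 at bit 3: 0xb8
len (3b) val=7 bits=0x7 at bit 0: 0xbf
word = 0xbf → big-endian bytes:
  [0]=0xbf

bf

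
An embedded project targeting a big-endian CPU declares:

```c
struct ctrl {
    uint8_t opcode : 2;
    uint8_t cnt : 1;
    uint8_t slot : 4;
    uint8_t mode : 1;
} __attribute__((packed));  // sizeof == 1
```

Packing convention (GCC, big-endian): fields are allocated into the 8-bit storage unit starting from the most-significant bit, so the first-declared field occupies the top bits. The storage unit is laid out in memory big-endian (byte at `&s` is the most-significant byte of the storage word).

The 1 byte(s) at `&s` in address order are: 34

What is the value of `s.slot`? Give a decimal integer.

[0]=0x34 (big-endian) → word 0x34
opcode:2 @ bit 6 → (0x34>>6)&0x3 = 0x0
cnt:1 @ bit 5 → (0x34>>5)&0x1 = 0x1
slot:4 @ bit 1 → (0x34>>1)&0xf = 0xa  ←
mode:1 @ bit 0 → (0x34>>0)&0x1 = 0x0

10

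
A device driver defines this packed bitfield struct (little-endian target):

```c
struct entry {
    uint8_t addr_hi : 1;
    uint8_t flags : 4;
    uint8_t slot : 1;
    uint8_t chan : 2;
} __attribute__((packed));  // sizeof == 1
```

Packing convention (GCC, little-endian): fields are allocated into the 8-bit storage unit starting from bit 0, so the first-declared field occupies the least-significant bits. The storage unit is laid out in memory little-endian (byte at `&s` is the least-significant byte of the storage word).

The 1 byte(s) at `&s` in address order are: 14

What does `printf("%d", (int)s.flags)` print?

[0]=0x14 (little-endian) → word 0x14
addr_hi:1 @ bit 0 → (0x14>>0)&0x1 = 0x0
flags:4 @ bit 1 → (0x14>>1)&0xf = 0xa  ←
slot:1 @ bit 5 → (0x14>>5)&0x1 = 0x0
chan:2 @ bit 6 → (0x14>>6)&0x3 = 0x0

10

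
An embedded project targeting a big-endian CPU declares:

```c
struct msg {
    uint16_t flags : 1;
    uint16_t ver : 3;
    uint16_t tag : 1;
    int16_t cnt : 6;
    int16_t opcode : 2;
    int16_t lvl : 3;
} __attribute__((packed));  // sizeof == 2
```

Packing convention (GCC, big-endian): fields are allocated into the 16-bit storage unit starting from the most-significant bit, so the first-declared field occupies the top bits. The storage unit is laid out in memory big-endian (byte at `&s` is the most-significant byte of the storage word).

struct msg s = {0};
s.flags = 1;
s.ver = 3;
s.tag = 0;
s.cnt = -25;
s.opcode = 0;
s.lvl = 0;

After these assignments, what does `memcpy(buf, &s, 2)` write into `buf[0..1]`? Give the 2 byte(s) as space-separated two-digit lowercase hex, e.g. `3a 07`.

b4 e0

[15+:1] flags=1 & 0x1 = 0x1; word=0x8000
[12+:3] ver=3 & 0x7 = 0x3; word=0xb000
[11+:1] tag=0 & 0x1 = 0x0; word=0xb000
[5+:6] cnt=-25 & 0x3f = 0x27; word=0xb4e0
[3+:2] opcode=0 & 0x3 = 0x0; word=0xb4e0
[0+:3] lvl=0 & 0x7 = 0x0; word=0xb4e0
word = 0xb4e0 → big-endian bytes:
  [0]=0xb4  [1]=0xe0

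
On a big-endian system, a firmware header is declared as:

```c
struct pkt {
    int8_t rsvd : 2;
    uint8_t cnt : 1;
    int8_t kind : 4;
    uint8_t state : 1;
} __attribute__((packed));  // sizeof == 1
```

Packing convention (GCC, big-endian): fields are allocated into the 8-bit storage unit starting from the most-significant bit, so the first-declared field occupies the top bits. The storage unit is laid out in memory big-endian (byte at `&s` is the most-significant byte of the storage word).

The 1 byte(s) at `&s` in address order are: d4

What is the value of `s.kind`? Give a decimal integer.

[0]=0xd4 (big-endian) → word 0xd4
rsvd:2 @ bit 6 → (0xd4>>6)&0x3 = 0x3
cnt:1 @ bit 5 → (0xd4>>5)&0x1 = 0x0
kind:4 @ bit 1 → (0xd4>>1)&0xf = 0xa  ←
state:1 @ bit 0 → (0xd4>>0)&0x1 = 0x0
kind signed 4b, MSB=1: 10 - 16 = -6

-6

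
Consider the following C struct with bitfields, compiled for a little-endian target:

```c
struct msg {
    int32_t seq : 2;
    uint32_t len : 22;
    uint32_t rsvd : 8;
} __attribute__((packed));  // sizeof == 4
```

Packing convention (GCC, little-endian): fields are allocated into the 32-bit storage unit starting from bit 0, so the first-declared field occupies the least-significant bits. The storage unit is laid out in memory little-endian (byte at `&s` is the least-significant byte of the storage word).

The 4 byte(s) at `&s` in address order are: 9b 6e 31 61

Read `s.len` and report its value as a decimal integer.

809894

[0]=0x9b [1]=0x6e [2]=0x31 [3]=0x61 (little-endian) → word 0x61316e9b
seq:2 @ bit 0 → (0x61316e9b>>0)&0x3 = 0x3
len:22 @ bit 2 → (0x61316e9b>>2)&0x3fffff = 0xc5ba6  ←
rsvd:8 @ bit 24 → (0x61316e9b>>24)&0xff = 0x61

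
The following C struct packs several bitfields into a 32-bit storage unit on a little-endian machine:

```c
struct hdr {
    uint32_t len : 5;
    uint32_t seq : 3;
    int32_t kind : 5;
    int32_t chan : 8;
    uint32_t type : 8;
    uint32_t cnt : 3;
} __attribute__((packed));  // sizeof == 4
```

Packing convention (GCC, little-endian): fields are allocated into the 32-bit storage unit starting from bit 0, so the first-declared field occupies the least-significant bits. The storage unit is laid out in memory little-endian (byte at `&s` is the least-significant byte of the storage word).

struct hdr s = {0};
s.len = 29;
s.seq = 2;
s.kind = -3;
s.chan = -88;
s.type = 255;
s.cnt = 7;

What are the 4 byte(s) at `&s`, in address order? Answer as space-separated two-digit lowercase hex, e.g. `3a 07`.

[0+:5] len=29 & 0x1f = 0x1d; word=0x0000001d
[5+:3] seq=2 & 0x7 = 0x2; word=0x0000005d
[8+:5] kind=-3 & 0x1f = 0x1d; word=0x00001d5d
[13+:8] chan=-88 & 0xff = 0xa8; word=0x00151d5d
[21+:8] type=255 & 0xff = 0xff; word=0x1ff51d5d
[29+:3] cnt=7 & 0x7 = 0x7; word=0xfff51d5d
word = 0xfff51d5d → little-endian bytes:
  [0]=0x5d  [1]=0x1d  [2]=0xf5  [3]=0xff

5d 1d f5 ff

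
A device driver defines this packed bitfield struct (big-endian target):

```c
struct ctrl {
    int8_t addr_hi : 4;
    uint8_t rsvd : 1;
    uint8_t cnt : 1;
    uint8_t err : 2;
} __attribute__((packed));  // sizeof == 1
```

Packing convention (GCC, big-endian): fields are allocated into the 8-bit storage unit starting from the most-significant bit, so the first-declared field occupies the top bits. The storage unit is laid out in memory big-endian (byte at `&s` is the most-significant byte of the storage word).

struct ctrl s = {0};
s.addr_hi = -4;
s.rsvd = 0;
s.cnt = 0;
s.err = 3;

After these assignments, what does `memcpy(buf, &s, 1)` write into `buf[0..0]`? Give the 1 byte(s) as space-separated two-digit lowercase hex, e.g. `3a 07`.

addr_hi (4b) val=-4 bits=0xc at bit 4: 0xc0
rsvd (1b) val=0 bits=0x0 at bit 3: 0xc0
cnt (1b) val=0 bits=0x0 at bit 2: 0xc0
err (2b) val=3 bits=0x3 at bit 0: 0xc3
word = 0xc3 → big-endian bytes:
  [0]=0xc3

c3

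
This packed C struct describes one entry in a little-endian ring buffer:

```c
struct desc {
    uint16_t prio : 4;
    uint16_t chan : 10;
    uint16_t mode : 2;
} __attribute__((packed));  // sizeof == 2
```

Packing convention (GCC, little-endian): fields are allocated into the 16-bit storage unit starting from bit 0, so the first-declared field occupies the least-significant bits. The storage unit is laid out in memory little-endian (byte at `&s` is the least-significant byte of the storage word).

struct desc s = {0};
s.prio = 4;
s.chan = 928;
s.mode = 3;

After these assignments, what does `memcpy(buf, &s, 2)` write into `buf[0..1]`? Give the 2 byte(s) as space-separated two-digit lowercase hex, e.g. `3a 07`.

[0+:4] prio=4 & 0xf = 0x4; word=0x0004
[4+:10] chan=928 & 0x3ff = 0x3a0; word=0x3a04
[14+:2] mode=3 & 0x3 = 0x3; word=0xfa04
word = 0xfa04 → little-endian bytes:
  [0]=0x04  [1]=0xfa

04 fa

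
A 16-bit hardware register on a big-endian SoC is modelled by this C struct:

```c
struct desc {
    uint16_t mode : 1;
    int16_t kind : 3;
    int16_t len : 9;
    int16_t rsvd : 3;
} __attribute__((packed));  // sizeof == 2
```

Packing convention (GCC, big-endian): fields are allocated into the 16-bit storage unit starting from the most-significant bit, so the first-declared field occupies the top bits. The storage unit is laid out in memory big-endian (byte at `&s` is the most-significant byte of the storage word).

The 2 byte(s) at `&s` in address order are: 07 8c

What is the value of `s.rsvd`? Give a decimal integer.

-4

[0]=0x07 [1]=0x8c (big-endian) → word 0x078c
mode:1 @ bit 15 → (0x078c>>15)&0x1 = 0x0
kind:3 @ bit 12 → (0x078c>>12)&0x7 = 0x0
len:9 @ bit 3 → (0x078c>>3)&0x1ff = 0xf1
rsvd:3 @ bit 0 → (0x078c>>0)&0x7 = 0x4  ←
rsvd signed 3b, MSB=1: 4 - 8 = -4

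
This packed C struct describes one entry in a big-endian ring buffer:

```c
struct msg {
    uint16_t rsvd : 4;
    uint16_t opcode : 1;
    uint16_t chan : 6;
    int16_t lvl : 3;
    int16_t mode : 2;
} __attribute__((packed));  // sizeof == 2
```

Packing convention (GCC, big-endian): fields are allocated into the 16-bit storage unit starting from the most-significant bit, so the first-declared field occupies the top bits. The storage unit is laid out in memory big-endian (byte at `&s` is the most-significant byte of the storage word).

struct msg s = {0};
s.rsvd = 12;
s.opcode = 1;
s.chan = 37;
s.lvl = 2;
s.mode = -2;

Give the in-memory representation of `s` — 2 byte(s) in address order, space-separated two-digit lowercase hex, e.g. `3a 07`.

[12+:4] rsvd=12 & 0xf = 0xc; word=0xc000
[11+:1] opcode=1 & 0x1 = 0x1; word=0xc800
[5+:6] chan=37 & 0x3f = 0x25; word=0xcca0
[2+:3] lvl=2 & 0x7 = 0x2; word=0xcca8
[0+:2] mode=-2 & 0x3 = 0x2; word=0xccaa
word = 0xccaa → big-endian bytes:
  [0]=0xcc  [1]=0xaa

cc aa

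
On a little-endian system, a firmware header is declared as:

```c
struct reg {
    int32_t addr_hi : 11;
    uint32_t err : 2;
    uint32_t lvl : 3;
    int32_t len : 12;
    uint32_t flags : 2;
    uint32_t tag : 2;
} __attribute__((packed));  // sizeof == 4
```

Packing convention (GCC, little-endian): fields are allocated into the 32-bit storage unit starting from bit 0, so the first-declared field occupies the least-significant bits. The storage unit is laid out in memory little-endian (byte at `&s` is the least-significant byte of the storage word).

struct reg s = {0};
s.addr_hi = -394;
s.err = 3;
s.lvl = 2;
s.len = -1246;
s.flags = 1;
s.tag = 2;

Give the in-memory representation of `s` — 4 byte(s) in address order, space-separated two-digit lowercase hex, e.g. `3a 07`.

76 5e 22 9b

addr_hi:11 = -394 → 0x676 << 0 → word 0x00000676
err:2 = 3 → 0x3 << 11 → word 0x00001e76
lvl:3 = 2 → 0x2 << 13 → word 0x00005e76
len:12 = -1246 → 0xb22 << 16 → word 0x0b225e76
flags:2 = 1 → 0x1 << 28 → word 0x1b225e76
tag:2 = 2 → 0x2 << 30 → word 0x9b225e76
word = 0x9b225e76 → little-endian bytes:
  [0]=0x76  [1]=0x5e  [2]=0x22  [3]=0x9b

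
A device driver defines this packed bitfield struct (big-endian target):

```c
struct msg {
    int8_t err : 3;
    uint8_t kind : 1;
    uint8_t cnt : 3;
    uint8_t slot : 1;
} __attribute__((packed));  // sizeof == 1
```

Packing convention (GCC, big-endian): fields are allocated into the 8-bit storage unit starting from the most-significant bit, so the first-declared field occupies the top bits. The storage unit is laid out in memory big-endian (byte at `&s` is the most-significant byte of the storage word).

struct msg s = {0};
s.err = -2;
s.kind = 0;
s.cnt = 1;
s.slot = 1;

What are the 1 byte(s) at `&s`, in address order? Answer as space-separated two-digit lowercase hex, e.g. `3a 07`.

c3

[5+:3] err=-2 & 0x7 = 0x6; word=0xc0
[4+:1] kind=0 & 0x1 = 0x0; word=0xc0
[1+:3] cnt=1 & 0x7 = 0x1; word=0xc2
[0+:1] slot=1 & 0x1 = 0x1; word=0xc3
word = 0xc3 → big-endian bytes:
  [0]=0xc3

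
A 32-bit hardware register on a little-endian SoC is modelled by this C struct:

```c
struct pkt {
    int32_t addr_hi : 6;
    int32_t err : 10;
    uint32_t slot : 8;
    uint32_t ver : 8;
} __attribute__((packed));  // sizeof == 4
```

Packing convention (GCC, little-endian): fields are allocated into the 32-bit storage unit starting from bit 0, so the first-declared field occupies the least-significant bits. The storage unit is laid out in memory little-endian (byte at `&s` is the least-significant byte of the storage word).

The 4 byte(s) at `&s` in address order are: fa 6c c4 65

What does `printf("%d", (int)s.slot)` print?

[0]=0xfa [1]=0x6c [2]=0xc4 [3]=0x65 (little-endian) → word 0x65c46cfa
addr_hi [0+:6] = (word>>0) & 0x3f = 58
err [6+:10] = (word>>6) & 0x3ff = 435
slot [16+:8] = (word>>16) & 0xff = 196  ←
ver [24+:8] = (word>>24) & 0xff = 101

196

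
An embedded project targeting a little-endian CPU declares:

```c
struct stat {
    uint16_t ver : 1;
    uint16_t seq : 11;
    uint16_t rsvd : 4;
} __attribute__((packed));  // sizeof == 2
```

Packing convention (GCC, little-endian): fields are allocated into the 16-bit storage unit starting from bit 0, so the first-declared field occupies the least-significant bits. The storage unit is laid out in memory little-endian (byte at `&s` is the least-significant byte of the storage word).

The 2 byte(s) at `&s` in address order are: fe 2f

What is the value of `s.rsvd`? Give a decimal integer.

[0]=0xfe [1]=0x2f (little-endian) → word 0x2ffe
ver [0+:1] = (word>>0) & 0x1 = 0
seq [1+:11] = (word>>1) & 0x7ff = 2047
rsvd [12+:4] = (word>>12) & 0xf = 2  ←

2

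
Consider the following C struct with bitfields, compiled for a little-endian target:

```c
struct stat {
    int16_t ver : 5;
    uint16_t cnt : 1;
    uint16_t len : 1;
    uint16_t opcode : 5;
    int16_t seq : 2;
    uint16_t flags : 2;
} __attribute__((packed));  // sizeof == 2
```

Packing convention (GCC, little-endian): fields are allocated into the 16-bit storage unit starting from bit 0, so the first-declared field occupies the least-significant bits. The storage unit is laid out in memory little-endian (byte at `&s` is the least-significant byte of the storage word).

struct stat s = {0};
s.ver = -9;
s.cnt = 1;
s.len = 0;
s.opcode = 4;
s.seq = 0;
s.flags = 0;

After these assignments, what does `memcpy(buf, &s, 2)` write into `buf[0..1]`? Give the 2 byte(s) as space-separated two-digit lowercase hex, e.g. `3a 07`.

ver:5 = -9 → 0x17 << 0 → word 0x0017
cnt:1 = 1 → 0x1 << 5 → word 0x0037
len:1 = 0 → 0x0 << 6 → word 0x0037
opcode:5 = 4 → 0x4 << 7 → word 0x0237
seq:2 = 0 → 0x0 << 12 → word 0x0237
flags:2 = 0 → 0x0 << 14 → word 0x0237
word = 0x0237 → little-endian bytes:
  [0]=0x37  [1]=0x02

37 02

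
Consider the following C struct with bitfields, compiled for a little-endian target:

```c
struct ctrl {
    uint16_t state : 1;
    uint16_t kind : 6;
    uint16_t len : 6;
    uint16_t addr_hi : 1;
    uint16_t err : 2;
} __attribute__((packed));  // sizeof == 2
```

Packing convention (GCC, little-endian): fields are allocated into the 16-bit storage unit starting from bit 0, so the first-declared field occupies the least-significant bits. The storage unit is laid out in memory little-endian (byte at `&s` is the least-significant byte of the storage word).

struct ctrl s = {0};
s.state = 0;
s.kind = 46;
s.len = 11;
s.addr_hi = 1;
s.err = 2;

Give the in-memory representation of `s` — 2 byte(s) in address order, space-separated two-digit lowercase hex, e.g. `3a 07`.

state (1b) val=0 bits=0x0 at bit 0: 0x0000
kind (6b) val=46 bits=0x2e at bit 1: 0x005c
len (6b) val=11 bits=0xb at bit 7: 0x05dc
addr_hi (1b) val=1 bits=0x1 at bit 13: 0x25dc
err (2b) val=2 bits=0x2 at bit 14: 0xa5dc
word = 0xa5dc → little-endian bytes:
  [0]=0xdc  [1]=0xa5

dc a5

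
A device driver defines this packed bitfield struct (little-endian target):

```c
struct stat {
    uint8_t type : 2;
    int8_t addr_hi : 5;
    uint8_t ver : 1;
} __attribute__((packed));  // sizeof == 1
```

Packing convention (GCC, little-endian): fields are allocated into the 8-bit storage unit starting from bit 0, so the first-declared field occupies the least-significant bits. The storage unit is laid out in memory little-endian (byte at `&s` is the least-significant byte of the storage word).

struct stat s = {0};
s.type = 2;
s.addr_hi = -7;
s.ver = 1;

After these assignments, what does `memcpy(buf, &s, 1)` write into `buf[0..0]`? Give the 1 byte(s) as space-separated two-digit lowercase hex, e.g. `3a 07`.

type (2b) val=2 bits=0x2 at bit 0: 0x02
addr_hi (5b) val=-7 bits=0x19 at bit 2: 0x66
ver (1b) val=1 bits=0x1 at bit 7: 0xe6
word = 0xe6 → little-endian bytes:
  [0]=0xe6

e6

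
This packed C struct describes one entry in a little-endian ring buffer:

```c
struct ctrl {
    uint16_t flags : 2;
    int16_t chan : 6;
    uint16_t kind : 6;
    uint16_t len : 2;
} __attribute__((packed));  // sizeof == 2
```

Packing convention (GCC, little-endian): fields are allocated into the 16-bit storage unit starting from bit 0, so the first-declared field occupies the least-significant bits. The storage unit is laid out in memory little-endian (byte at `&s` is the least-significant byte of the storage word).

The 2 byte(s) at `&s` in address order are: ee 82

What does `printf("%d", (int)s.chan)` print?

[0]=0xee [1]=0x82 (little-endian) → word 0x82ee
flags [0+:2] = (word>>0) & 0x3 = 2
chan [2+:6] = (word>>2) & 0x3f = 59  ←
kind [8+:6] = (word>>8) & 0x3f = 2
len [14+:2] = (word>>14) & 0x3 = 2
chan signed 6b, MSB=1: 59 - 64 = -5

-5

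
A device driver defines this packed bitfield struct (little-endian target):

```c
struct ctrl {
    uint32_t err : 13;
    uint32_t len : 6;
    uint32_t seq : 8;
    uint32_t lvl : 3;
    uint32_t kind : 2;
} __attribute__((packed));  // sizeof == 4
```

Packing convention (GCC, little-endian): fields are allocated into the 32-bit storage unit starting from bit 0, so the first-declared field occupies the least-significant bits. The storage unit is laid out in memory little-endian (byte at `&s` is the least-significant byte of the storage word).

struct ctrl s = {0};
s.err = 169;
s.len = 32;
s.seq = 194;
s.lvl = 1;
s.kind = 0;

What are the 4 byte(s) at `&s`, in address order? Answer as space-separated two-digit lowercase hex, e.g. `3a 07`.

err:13 = 169 → 0xa9 << 0 → word 0x000000a9
len:6 = 32 → 0x20 << 13 → word 0x000400a9
seq:8 = 194 → 0xc2 << 19 → word 0x061400a9
lvl:3 = 1 → 0x1 << 27 → word 0x0e1400a9
kind:2 = 0 → 0x0 << 30 → word 0x0e1400a9
word = 0x0e1400a9 → little-endian bytes:
  [0]=0xa9  [1]=0x00  [2]=0x14  [3]=0x0e

a9 00 14 0e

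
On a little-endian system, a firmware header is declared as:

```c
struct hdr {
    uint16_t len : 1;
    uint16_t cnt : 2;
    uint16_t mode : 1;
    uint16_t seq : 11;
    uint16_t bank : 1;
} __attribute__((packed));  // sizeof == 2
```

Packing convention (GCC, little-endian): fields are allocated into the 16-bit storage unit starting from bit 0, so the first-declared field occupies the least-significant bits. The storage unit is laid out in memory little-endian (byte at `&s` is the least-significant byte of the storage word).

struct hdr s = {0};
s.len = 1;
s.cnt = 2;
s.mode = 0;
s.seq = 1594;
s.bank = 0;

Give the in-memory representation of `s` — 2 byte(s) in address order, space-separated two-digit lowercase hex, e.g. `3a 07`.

a5 63

[0+:1] len=1 & 0x1 = 0x1; word=0x0001
[1+:2] cnt=2 & 0x3 = 0x2; word=0x0005
[3+:1] mode=0 & 0x1 = 0x0; word=0x0005
[4+:11] seq=1594 & 0x7ff = 0x63a; word=0x63a5
[15+:1] bank=0 & 0x1 = 0x0; word=0x63a5
word = 0x63a5 → little-endian bytes:
  [0]=0xa5  [1]=0x63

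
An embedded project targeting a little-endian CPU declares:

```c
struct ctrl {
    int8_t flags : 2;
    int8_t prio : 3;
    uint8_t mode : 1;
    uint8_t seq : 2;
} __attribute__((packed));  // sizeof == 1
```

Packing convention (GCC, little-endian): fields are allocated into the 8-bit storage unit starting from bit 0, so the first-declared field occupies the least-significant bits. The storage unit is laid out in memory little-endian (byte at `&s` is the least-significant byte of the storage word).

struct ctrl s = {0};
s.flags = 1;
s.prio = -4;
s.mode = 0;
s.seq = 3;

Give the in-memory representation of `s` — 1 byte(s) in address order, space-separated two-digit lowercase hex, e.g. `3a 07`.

flags (2b) val=1 bits=0x1 at bit 0: 0x01
prio (3b) val=-4 bits=0x4 at bit 2: 0x11
mode (1b) val=0 bits=0x0 at bit 5: 0x11
seq (2b) val=3 bits=0x3 at bit 6: 0xd1
word = 0xd1 → little-endian bytes:
  [0]=0xd1

d1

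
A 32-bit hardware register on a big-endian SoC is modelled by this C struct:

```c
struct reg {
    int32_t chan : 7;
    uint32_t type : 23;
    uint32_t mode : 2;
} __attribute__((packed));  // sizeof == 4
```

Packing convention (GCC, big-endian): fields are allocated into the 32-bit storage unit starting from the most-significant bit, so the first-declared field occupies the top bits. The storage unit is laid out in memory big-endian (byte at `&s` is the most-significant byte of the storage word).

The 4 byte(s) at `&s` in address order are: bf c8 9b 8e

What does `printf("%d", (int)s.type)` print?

[0]=0xbf [1]=0xc8 [2]=0x9b [3]=0x8e (big-endian) → word 0xbfc89b8e
chan [25+:7] = (word>>25) & 0x7f = 95
type [2+:23] = (word>>2) & 0x7fffff = 7481059  ←
mode [0+:2] = (word>>0) & 0x3 = 2

7481059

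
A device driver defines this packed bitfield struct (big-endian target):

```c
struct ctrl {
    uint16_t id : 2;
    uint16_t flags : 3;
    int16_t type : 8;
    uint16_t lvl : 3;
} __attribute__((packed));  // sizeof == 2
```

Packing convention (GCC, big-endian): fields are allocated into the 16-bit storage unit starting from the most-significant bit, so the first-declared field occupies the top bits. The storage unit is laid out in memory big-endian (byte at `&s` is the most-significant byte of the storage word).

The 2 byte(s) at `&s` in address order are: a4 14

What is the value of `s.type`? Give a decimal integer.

-126

[0]=0xa4 [1]=0x14 (big-endian) → word 0xa414
id [14+:2] = (word>>14) & 0x3 = 2
flags [11+:3] = (word>>11) & 0x7 = 4
type [3+:8] = (word>>3) & 0xff = 130  ←
lvl [0+:3] = (word>>0) & 0x7 = 4
type signed 8b, MSB=1: 130 - 256 = -126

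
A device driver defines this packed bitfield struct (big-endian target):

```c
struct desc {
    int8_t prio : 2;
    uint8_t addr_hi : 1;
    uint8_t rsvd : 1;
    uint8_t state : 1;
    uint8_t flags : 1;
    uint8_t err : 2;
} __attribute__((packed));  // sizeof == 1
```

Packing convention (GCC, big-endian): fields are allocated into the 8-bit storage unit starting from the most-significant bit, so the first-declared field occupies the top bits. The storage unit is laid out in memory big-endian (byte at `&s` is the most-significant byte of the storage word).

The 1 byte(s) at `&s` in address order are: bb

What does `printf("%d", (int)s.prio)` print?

[0]=0xbb (big-endian) → word 0xbb
prio [6+:2] = (word>>6) & 0x3 = 2  ←
addr_hi [5+:1] = (word>>5) & 0x1 = 1
rsvd [4+:1] = (word>>4) & 0x1 = 1
state [3+:1] = (word>>3) & 0x1 = 1
flags [2+:1] = (word>>2) & 0x1 = 0
err [0+:2] = (word>>0) & 0x3 = 3
prio signed 2b, MSB=1: 2 - 4 = -2

-2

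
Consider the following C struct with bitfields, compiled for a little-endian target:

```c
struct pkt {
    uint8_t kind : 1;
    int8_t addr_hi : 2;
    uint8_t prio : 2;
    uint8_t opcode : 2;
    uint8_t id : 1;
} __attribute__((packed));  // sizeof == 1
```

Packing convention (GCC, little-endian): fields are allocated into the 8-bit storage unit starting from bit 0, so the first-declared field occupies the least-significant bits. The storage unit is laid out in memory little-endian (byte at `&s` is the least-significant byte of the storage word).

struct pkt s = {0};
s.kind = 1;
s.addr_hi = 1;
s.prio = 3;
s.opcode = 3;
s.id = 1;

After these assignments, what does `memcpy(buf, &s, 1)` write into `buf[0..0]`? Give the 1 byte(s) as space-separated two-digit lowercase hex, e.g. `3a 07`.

kind (1b) val=1 bits=0x1 at bit 0: 0x01
addr_hi (2b) val=1 bits=0x1 at bit 1: 0x03
prio (2b) val=3 bits=0x3 at bit 3: 0x1b
opcode (2b) val=3 bits=0x3 at bit 5: 0x7b
id (1b) val=1 bits=0x1 at bit 7: 0xfb
word = 0xfb → little-endian bytes:
  [0]=0xfb

fb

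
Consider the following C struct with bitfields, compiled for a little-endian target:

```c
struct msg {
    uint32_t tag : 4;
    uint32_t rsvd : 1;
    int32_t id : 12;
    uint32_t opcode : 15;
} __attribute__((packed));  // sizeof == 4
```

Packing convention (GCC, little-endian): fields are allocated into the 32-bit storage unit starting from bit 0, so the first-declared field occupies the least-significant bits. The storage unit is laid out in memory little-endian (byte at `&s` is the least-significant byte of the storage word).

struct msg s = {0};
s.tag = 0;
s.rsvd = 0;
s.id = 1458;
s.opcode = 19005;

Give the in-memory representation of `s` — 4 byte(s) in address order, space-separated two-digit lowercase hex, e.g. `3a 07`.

40 b6 7a 94

tag:4 = 0 → 0x0 << 0 → word 0x00000000
rsvd:1 = 0 → 0x0 << 4 → word 0x00000000
id:12 = 1458 → 0x5b2 << 5 → word 0x0000b640
opcode:15 = 19005 → 0x4a3d << 17 → word 0x947ab640
word = 0x947ab640 → little-endian bytes:
  [0]=0x40  [1]=0xb6  [2]=0x7a  [3]=0x94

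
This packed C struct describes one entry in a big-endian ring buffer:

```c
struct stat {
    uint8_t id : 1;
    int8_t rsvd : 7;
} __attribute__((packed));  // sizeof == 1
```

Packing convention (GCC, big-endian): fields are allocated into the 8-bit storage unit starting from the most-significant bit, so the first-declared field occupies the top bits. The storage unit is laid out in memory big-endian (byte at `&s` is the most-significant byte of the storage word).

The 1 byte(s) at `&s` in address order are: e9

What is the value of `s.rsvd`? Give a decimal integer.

-23

[0]=0xe9 (big-endian) → word 0xe9
id [7+:1] = (word>>7) & 0x1 = 1
rsvd [0+:7] = (word>>0) & 0x7f = 105  ←
rsvd signed 7b, MSB=1: 105 - 128 = -23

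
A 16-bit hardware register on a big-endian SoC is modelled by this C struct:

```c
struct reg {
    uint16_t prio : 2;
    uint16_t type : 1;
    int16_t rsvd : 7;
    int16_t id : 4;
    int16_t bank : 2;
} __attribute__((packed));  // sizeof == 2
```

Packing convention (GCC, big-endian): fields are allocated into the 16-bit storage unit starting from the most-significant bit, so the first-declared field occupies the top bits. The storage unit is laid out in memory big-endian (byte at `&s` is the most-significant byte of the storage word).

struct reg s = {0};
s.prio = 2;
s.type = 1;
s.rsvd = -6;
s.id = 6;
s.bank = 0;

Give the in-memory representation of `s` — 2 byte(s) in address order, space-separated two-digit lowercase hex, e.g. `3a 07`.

be 98

prio (2b) val=2 bits=0x2 at bit 14: 0x8000
type (1b) val=1 bits=0x1 at bit 13: 0xa000
rsvd (7b) val=-6 bits=0x7a at bit 6: 0xbe80
id (4b) val=6 bits=0x6 at bit 2: 0xbe98
bank (2b) val=0 bits=0x0 at bit 0: 0xbe98
word = 0xbe98 → big-endian bytes:
  [0]=0xbe  [1]=0x98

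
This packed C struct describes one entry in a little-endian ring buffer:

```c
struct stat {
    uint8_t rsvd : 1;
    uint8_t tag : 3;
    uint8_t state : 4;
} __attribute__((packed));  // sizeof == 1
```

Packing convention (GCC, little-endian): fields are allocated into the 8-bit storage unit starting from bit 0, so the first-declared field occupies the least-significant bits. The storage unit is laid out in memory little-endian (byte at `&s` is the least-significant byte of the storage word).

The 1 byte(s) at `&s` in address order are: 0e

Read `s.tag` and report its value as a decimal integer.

[0]=0x0e (little-endian) → word 0x0e
rsvd [0+:1] = (word>>0) & 0x1 = 0
tag [1+:3] = (word>>1) & 0x7 = 7  ←
state [4+:4] = (word>>4) & 0xf = 0

7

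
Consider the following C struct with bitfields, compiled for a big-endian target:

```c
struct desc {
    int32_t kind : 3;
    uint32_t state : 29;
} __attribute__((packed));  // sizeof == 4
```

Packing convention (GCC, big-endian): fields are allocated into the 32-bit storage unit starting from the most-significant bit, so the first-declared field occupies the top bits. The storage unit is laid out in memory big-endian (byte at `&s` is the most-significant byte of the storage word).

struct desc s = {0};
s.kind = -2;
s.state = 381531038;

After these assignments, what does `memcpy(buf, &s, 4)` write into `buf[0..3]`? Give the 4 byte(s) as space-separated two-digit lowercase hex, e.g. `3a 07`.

d6 bd b3 9e

kind (3b) val=-2 bits=0x6 at bit 29: 0xc0000000
state (29b) val=381531038 bits=0x16bdb39e at bit 0: 0xd6bdb39e
word = 0xd6bdb39e → big-endian bytes:
  [0]=0xd6  [1]=0xbd  [2]=0xb3  [3]=0x9e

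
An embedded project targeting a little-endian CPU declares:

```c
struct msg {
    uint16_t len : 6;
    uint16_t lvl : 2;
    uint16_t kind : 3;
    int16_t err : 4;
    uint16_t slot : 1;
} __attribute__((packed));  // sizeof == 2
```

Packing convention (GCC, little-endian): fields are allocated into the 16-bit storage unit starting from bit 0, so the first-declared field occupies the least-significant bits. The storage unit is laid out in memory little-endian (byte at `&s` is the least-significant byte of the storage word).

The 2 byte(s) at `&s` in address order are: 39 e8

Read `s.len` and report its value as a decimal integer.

57

[0]=0x39 [1]=0xe8 (little-endian) → word 0xe839
len:6 @ bit 0 → (0xe839>>0)&0x3f = 0x39  ←
lvl:2 @ bit 6 → (0xe839>>6)&0x3 = 0x0
kind:3 @ bit 8 → (0xe839>>8)&0x7 = 0x0
err:4 @ bit 11 → (0xe839>>11)&0xf = 0xd
slot:1 @ bit 15 → (0xe839>>15)&0x1 = 0x1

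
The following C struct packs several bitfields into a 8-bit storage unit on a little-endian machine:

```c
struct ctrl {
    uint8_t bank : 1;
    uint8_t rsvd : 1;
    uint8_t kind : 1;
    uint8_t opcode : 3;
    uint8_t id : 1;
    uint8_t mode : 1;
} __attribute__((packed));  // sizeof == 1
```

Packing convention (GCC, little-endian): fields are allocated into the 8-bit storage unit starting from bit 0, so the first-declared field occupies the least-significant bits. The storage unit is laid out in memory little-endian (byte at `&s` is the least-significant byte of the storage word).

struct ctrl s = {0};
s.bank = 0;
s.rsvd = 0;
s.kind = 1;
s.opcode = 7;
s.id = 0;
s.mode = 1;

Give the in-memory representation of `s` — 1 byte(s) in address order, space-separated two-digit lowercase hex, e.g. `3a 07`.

bc

[0+:1] bank=0 & 0x1 = 0x0; word=0x00
[1+:1] rsvd=0 & 0x1 = 0x0; word=0x00
[2+:1] kind=1 & 0x1 = 0x1; word=0x04
[3+:3] opcode=7 & 0x7 = 0x7; word=0x3c
[6+:1] id=0 & 0x1 = 0x0; word=0x3c
[7+:1] mode=1 & 0x1 = 0x1; word=0xbc
word = 0xbc → little-endian bytes:
  [0]=0xbc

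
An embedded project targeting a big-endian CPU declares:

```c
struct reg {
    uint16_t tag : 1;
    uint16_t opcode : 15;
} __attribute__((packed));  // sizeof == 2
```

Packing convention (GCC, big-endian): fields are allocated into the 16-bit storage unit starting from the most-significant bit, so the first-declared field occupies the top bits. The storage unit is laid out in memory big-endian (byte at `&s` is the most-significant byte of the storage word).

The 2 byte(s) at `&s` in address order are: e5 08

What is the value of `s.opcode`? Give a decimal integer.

25864

[0]=0xe5 [1]=0x08 (big-endian) → word 0xe508
tag:1 @ bit 15 → (0xe508>>15)&0x1 = 0x1
opcode:15 @ bit 0 → (0xe508>>0)&0x7fff = 0x6508  ←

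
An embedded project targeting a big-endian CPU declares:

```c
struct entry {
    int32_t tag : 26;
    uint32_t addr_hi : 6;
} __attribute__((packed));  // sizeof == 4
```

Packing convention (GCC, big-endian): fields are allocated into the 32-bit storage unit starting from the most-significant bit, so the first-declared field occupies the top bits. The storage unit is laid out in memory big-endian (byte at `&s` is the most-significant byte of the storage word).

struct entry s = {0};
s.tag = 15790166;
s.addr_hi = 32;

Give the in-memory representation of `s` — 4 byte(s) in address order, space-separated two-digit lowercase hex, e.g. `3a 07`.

3c 3c 15 a0

[6+:26] tag=15790166 & 0x3ffffff = 0xf0f056; word=0x3c3c1580
[0+:6] addr_hi=32 & 0x3f = 0x20; word=0x3c3c15a0
word = 0x3c3c15a0 → big-endian bytes:
  [0]=0x3c  [1]=0x3c  [2]=0x15  [3]=0xa0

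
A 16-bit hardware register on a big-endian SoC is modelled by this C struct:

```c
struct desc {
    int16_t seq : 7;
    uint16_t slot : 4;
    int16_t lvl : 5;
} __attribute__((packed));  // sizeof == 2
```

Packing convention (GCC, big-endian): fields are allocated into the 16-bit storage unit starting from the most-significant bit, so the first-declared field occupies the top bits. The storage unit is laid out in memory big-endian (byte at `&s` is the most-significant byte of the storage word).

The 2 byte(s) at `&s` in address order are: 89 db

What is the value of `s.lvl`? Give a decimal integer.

-5

[0]=0x89 [1]=0xdb (big-endian) → word 0x89db
seq:7 @ bit 9 → (0x89db>>9)&0x7f = 0x44
slot:4 @ bit 5 → (0x89db>>5)&0xf = 0xe
lvl:5 @ bit 0 → (0x89db>>0)&0x1f = 0x1b  ←
lvl signed 5b, MSB=1: 27 - 32 = -5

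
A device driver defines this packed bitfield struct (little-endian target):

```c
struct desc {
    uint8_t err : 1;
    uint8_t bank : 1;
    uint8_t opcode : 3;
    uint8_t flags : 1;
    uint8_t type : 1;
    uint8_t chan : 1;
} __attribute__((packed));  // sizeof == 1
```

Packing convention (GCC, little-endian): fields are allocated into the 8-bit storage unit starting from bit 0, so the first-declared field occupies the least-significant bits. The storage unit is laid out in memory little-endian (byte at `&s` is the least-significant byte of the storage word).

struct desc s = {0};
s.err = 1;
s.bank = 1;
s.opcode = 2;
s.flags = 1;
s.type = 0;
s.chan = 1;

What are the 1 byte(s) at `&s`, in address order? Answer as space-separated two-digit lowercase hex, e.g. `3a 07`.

err:1 = 1 → 0x1 << 0 → word 0x01
bank:1 = 1 → 0x1 << 1 → word 0x03
opcode:3 = 2 → 0x2 << 2 → word 0x0b
flags:1 = 1 → 0x1 << 5 → word 0x2b
type:1 = 0 → 0x0 << 6 → word 0x2b
chan:1 = 1 → 0x1 << 7 → word 0xab
word = 0xab → little-endian bytes:
  [0]=0xab

ab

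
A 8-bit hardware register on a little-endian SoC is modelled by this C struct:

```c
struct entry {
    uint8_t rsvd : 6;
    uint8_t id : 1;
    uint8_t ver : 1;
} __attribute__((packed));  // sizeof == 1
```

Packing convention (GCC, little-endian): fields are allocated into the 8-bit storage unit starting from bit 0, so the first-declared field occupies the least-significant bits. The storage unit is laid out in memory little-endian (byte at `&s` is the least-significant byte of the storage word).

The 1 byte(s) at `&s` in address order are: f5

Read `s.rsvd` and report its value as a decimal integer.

53

[0]=0xf5 (little-endian) → word 0xf5
rsvd [0+:6] = (word>>0) & 0x3f = 53  ←
id [6+:1] = (word>>6) & 0x1 = 1
ver [7+:1] = (word>>7) & 0x1 = 1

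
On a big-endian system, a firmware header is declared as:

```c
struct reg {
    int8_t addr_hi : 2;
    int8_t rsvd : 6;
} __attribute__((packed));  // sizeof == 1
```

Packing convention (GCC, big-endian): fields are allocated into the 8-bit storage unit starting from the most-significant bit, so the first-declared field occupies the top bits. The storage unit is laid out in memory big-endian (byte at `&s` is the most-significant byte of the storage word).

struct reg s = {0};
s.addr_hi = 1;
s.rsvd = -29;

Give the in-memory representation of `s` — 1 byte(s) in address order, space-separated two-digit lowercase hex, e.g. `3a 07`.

addr_hi (2b) val=1 bits=0x1 at bit 6: 0x40
rsvd (6b) val=-29 bits=0x23 at bit 0: 0x63
word = 0x63 → big-endian bytes:
  [0]=0x63

63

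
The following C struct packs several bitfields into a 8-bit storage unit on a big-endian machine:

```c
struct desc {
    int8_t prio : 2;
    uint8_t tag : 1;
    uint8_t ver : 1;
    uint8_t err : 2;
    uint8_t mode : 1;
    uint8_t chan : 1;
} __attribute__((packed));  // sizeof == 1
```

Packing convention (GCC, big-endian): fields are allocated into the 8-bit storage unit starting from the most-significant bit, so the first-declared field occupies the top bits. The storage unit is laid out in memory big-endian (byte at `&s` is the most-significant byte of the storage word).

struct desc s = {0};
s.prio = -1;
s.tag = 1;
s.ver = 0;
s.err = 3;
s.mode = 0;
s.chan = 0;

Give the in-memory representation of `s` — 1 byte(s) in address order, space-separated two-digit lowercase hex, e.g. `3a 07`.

prio:2 = -1 → 0x3 << 6 → word 0xc0
tag:1 = 1 → 0x1 << 5 → word 0xe0
ver:1 = 0 → 0x0 << 4 → word 0xe0
err:2 = 3 → 0x3 << 2 → word 0xec
mode:1 = 0 → 0x0 << 1 → word 0xec
chan:1 = 0 → 0x0 << 0 → word 0xec
word = 0xec → big-endian bytes:
  [0]=0xec

ec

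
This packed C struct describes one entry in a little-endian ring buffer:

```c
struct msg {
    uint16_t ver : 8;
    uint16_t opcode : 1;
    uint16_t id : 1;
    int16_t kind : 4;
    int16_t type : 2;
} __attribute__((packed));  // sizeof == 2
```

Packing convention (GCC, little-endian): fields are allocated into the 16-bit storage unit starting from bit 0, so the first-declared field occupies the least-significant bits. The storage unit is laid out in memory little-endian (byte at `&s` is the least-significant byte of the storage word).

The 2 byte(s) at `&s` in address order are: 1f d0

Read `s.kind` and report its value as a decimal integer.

[0]=0x1f [1]=0xd0 (little-endian) → word 0xd01f
ver [0+:8] = (word>>0) & 0xff = 31
opcode [8+:1] = (word>>8) & 0x1 = 0
id [9+:1] = (word>>9) & 0x1 = 0
kind [10+:4] = (word>>10) & 0xf = 4  ←
type [14+:2] = (word>>14) & 0x3 = 3
kind signed 4b, MSB=0: value = 4

4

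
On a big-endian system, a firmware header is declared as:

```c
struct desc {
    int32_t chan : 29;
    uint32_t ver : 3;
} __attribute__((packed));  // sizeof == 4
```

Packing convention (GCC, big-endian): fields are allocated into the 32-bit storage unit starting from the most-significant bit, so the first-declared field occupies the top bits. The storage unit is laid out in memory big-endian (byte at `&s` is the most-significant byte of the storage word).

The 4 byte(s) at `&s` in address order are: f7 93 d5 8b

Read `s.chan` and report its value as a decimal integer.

[0]=0xf7 [1]=0x93 [2]=0xd5 [3]=0x8b (big-endian) → word 0xf793d58b
chan:29 @ bit 3 → (0xf793d58b>>3)&0x1fffffff = 0x1ef27ab1  ←
ver:3 @ bit 0 → (0xf793d58b>>0)&0x7 = 0x3
chan signed 29b, MSB=1: 519207601 - 536870912 = -17663311

-17663311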